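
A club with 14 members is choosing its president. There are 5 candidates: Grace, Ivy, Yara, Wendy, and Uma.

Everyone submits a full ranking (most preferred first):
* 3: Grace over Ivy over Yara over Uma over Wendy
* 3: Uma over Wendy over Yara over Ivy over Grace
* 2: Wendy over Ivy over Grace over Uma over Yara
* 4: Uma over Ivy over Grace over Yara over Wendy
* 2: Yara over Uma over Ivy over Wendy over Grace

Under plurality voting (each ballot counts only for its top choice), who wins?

Uma

First-place votes: Grace 3, Ivy 0, Yara 2, Wendy 2, Uma 7.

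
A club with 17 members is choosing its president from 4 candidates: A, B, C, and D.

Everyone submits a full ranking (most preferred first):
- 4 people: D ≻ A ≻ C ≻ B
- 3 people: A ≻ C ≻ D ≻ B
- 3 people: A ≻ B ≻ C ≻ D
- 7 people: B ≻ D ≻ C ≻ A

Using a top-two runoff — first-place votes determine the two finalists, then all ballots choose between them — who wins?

Round 1 first-place votes: A 6, B 7, C 0, D 4. B and A advance.
Runoff: B is ranked above A on 7 ballots, A above B on 10.

A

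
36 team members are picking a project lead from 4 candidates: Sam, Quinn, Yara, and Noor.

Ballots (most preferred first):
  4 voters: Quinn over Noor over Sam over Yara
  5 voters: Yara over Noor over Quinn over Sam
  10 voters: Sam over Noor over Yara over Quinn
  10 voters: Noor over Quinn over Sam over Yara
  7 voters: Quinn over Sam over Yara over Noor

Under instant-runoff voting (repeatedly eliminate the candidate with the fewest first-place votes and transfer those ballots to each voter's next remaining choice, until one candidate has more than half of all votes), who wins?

Noor

Round 1: Sam 10, Quinn 11, Yara 5, Noor 10. Yara eliminated.
Round 2: Sam 10, Quinn 11, Noor 15. Sam eliminated.
Round 3: Quinn 11, Noor 25. Noor has a majority (≥19).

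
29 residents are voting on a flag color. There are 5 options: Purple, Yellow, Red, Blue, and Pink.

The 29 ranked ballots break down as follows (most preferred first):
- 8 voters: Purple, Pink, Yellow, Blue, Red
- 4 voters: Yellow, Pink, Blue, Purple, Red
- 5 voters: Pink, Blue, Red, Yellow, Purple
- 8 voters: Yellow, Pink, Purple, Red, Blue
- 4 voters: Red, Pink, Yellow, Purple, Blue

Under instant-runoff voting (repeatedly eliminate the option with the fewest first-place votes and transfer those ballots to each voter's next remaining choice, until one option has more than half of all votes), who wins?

Round 1: Purple 8, Yellow 12, Red 4, Blue 0, Pink 5. Blue eliminated.
Round 2: Purple 8, Yellow 12, Red 4, Pink 5. Red eliminated.
Round 3: Purple 8, Yellow 12, Pink 9. Purple eliminated.
Round 4: Yellow 12, Pink 17. Pink has a majority (≥15).

Pink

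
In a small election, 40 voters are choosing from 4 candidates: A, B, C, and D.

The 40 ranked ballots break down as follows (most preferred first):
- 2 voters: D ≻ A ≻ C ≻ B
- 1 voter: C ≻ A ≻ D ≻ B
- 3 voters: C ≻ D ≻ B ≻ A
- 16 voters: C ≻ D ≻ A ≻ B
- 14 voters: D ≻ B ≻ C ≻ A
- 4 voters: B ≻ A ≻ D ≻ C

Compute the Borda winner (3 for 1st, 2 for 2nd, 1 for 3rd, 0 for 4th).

A: 2×2 + 1×2 + 3×0 + 16×1 + 14×0 + 4×2 = 30
B: 2×0 + 1×0 + 3×1 + 16×0 + 14×2 + 4×3 = 43
C: 2×1 + 1×3 + 3×3 + 16×3 + 14×1 + 4×0 = 76
D: 2×3 + 1×1 + 3×2 + 16×2 + 14×3 + 4×1 = 91

D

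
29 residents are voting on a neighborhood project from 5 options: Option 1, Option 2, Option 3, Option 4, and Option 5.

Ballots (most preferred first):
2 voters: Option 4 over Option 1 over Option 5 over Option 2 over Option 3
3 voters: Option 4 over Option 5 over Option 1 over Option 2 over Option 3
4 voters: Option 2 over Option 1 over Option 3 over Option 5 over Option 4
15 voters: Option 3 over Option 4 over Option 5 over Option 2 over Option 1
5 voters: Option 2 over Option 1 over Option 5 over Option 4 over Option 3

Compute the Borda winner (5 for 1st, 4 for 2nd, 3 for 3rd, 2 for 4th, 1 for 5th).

Option 1: 2×4 + 3×3 + 4×4 + 15×1 + 5×4 = 68
Option 2: 2×2 + 3×2 + 4×5 + 15×2 + 5×5 = 85
Option 3: 2×1 + 3×1 + 4×3 + 15×5 + 5×1 = 97
Option 4: 2×5 + 3×5 + 4×1 + 15×4 + 5×2 = 99
Option 5: 2×3 + 3×4 + 4×2 + 15×3 + 5×3 = 86

Option 4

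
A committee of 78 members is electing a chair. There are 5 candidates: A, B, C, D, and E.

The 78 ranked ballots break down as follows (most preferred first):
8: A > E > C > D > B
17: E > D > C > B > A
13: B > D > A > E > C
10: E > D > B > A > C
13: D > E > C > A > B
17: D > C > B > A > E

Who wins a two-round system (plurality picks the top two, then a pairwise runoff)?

Round 1 first-place votes: A 8, B 13, C 0, D 30, E 27. D and E advance.
Runoff: D is ranked above E on 43 ballots, E above D on 35.

D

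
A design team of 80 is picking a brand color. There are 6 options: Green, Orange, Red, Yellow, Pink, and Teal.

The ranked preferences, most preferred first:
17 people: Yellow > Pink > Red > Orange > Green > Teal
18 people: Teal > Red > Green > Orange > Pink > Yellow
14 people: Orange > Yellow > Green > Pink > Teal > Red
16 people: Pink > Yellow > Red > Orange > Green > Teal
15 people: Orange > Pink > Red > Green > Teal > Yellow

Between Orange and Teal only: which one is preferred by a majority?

Orange

Orange is ranked above Teal on 62 ballots; Teal above Orange on 18.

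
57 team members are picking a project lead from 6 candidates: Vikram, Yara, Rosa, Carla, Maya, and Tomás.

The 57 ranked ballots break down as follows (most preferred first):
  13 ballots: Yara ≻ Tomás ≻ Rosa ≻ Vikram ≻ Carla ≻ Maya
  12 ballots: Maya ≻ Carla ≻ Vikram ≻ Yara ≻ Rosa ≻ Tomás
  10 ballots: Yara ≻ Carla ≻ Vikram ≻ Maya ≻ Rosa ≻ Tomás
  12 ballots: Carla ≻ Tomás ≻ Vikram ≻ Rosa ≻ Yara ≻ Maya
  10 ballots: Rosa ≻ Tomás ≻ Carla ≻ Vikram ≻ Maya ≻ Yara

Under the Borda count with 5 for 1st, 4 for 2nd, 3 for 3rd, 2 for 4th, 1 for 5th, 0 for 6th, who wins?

Vikram: 13×2 + 12×3 + 10×3 + 12×3 + 10×2 = 148
Yara: 13×5 + 12×2 + 10×5 + 12×1 + 10×0 = 151
Rosa: 13×3 + 12×1 + 10×1 + 12×2 + 10×5 = 135
Carla: 13×1 + 12×4 + 10×4 + 12×5 + 10×3 = 191
Maya: 13×0 + 12×5 + 10×2 + 12×0 + 10×1 = 90
Tomás: 13×4 + 12×0 + 10×0 + 12×4 + 10×4 = 140

Carla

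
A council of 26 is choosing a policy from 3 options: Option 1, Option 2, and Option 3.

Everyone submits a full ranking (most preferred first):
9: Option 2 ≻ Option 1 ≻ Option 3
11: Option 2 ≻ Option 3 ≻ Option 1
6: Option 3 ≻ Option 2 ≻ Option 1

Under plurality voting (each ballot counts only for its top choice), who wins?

First-place votes: Option 1 0, Option 2 20, Option 3 6.

Option 2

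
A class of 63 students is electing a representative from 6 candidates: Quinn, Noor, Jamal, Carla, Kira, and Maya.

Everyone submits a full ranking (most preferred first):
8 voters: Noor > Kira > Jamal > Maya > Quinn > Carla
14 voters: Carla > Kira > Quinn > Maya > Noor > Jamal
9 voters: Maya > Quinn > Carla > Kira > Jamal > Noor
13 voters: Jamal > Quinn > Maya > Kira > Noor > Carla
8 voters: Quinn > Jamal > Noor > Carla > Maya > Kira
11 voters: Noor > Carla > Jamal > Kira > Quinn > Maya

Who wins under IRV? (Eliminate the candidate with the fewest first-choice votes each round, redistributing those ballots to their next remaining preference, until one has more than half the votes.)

Carla

Round 1: Quinn 8, Noor 19, Jamal 13, Carla 14, Kira 0, Maya 9. Kira eliminated.
Round 2: Quinn 8, Noor 19, Jamal 13, Carla 14, Maya 9. Quinn eliminated.
Round 3: Noor 19, Jamal 21, Carla 14, Maya 9. Maya eliminated.
Round 4: Noor 19, Jamal 21, Carla 23. Noor eliminated.
Round 5: Jamal 29, Carla 34. Carla has a majority (≥32).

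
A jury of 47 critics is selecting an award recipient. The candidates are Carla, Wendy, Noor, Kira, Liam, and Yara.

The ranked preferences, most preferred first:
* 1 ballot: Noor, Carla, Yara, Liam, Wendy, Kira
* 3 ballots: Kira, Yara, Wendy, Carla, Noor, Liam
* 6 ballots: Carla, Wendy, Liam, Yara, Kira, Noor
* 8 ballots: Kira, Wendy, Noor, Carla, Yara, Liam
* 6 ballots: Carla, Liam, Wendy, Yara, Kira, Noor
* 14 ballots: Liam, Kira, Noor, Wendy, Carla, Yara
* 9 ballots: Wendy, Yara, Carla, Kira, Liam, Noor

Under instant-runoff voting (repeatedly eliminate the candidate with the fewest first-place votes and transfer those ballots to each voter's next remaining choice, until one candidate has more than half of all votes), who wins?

Carla

Round 1: Carla 12, Wendy 9, Noor 1, Kira 11, Liam 14, Yara 0. Yara eliminated.
Round 2: Carla 12, Wendy 9, Noor 1, Kira 11, Liam 14. Noor eliminated.
Round 3: Carla 13, Wendy 9, Kira 11, Liam 14. Wendy eliminated.
Round 4: Carla 22, Kira 11, Liam 14. Kira eliminated.
Round 5: Carla 33, Liam 14. Carla has a majority (≥24).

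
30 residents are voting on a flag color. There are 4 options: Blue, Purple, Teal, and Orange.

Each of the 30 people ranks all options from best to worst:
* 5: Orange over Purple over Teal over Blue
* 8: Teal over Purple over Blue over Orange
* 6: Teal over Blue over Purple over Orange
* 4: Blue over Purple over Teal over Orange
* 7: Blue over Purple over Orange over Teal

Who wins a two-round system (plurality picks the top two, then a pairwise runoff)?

Round 1 first-place votes: Blue 11, Purple 0, Teal 14, Orange 5. Teal and Blue advance.
Runoff: Teal is ranked above Blue on 19 ballots, Blue above Teal on 11.

Teal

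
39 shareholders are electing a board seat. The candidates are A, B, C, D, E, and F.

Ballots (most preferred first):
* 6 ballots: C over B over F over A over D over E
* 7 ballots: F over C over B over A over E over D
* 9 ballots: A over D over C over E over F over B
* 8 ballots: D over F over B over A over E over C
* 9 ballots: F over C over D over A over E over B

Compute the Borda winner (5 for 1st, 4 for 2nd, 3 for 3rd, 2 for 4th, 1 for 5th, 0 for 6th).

A: 6×2 + 7×2 + 9×5 + 8×2 + 9×2 = 105
B: 6×4 + 7×3 + 9×0 + 8×3 + 9×0 = 69
C: 6×5 + 7×4 + 9×3 + 8×0 + 9×4 = 121
D: 6×1 + 7×0 + 9×4 + 8×5 + 9×3 = 109
E: 6×0 + 7×1 + 9×2 + 8×1 + 9×1 = 42
F: 6×3 + 7×5 + 9×1 + 8×4 + 9×5 = 139

F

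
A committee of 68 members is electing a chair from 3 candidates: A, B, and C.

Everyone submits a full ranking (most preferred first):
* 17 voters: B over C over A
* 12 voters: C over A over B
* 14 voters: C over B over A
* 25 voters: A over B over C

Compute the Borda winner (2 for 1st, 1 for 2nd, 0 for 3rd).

B

A: 17×0 + 12×1 + 14×0 + 25×2 = 62
B: 17×2 + 12×0 + 14×1 + 25×1 = 73
C: 17×1 + 12×2 + 14×2 + 25×0 = 69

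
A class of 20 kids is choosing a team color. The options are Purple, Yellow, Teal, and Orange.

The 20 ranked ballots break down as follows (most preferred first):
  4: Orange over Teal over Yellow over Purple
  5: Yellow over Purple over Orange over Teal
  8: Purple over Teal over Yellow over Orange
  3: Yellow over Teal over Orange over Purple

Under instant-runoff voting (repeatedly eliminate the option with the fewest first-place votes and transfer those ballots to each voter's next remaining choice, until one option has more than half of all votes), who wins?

Yellow

Round 1: Purple 8, Yellow 8, Teal 0, Orange 4. Teal eliminated.
Round 2: Purple 8, Yellow 8, Orange 4. Orange eliminated.
Round 3: Purple 8, Yellow 12. Yellow has a majority (≥11).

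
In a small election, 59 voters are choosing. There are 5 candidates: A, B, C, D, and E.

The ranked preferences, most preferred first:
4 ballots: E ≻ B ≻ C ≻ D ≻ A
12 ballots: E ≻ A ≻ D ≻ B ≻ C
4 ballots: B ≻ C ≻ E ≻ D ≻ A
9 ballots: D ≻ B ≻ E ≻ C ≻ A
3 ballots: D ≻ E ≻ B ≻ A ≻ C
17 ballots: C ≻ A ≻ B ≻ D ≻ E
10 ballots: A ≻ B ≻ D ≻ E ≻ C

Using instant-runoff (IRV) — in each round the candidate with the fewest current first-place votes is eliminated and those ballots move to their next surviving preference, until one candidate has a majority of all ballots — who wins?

D

Round 1: A 10, B 4, C 17, D 12, E 16. B eliminated.
Round 2: A 10, C 21, D 12, E 16. A eliminated.
Round 3: C 21, D 22, E 16. E eliminated.
Round 4: C 25, D 34. D has a majority (≥30).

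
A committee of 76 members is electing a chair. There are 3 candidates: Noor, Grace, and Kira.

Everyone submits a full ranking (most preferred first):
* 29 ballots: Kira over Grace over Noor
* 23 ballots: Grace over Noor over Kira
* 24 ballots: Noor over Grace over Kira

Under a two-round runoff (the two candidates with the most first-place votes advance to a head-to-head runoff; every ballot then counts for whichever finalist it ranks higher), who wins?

Noor

Round 1 first-place votes: Noor 24, Grace 23, Kira 29. Kira and Noor advance.
Runoff: Kira is ranked above Noor on 29 ballots, Noor above Kira on 47.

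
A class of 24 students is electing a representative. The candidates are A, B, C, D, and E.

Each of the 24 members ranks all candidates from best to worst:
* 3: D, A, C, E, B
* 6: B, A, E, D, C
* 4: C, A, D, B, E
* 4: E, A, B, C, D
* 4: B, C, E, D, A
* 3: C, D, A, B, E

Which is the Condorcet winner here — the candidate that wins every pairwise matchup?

A

A vs B: 14–10
A vs C: 13–11
A vs D: 14–10
A vs E: 16–8
A beats every other candidate.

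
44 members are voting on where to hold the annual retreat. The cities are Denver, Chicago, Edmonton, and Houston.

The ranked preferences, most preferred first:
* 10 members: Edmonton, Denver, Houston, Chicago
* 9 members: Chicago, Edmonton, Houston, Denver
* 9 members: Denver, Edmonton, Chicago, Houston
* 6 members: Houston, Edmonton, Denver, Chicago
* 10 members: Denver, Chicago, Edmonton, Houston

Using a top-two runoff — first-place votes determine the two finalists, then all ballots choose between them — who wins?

Edmonton

Round 1 first-place votes: Denver 19, Chicago 9, Edmonton 10, Houston 6. Denver and Edmonton advance.
Runoff: Denver is ranked above Edmonton on 19 ballots, Edmonton above Denver on 25.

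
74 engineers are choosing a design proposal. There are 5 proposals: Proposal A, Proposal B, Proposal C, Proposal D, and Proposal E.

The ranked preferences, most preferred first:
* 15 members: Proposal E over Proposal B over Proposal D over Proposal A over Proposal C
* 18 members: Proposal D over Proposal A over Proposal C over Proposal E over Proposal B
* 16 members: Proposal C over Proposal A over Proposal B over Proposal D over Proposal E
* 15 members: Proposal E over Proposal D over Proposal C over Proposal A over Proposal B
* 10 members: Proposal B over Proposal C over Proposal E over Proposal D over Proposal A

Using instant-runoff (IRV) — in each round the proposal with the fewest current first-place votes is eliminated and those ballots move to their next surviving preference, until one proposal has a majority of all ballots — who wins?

Proposal C

Round 1: Proposal A 0, Proposal B 10, Proposal C 16, Proposal D 18, Proposal E 30. Proposal A eliminated.
Round 2: Proposal B 10, Proposal C 16, Proposal D 18, Proposal E 30. Proposal B eliminated.
Round 3: Proposal C 26, Proposal D 18, Proposal E 30. Proposal D eliminated.
Round 4: Proposal C 44, Proposal E 30. Proposal C has a majority (≥38).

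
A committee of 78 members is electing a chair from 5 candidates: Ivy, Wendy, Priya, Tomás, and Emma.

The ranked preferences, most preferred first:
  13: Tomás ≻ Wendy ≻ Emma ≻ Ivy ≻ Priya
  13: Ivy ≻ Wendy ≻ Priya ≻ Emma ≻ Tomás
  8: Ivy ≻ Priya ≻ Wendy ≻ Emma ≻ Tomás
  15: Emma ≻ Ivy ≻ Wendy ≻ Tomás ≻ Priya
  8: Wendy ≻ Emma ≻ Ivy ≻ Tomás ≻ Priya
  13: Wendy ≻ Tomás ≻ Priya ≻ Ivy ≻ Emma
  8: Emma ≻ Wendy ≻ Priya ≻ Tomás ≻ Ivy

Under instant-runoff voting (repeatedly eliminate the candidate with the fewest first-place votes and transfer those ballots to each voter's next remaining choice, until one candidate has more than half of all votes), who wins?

Round 1: Ivy 21, Wendy 21, Priya 0, Tomás 13, Emma 23. Priya eliminated.
Round 2: Ivy 21, Wendy 21, Tomás 13, Emma 23. Tomás eliminated.
Round 3: Ivy 21, Wendy 34, Emma 23. Ivy eliminated.
Round 4: Wendy 55, Emma 23. Wendy has a majority (≥40).

Wendy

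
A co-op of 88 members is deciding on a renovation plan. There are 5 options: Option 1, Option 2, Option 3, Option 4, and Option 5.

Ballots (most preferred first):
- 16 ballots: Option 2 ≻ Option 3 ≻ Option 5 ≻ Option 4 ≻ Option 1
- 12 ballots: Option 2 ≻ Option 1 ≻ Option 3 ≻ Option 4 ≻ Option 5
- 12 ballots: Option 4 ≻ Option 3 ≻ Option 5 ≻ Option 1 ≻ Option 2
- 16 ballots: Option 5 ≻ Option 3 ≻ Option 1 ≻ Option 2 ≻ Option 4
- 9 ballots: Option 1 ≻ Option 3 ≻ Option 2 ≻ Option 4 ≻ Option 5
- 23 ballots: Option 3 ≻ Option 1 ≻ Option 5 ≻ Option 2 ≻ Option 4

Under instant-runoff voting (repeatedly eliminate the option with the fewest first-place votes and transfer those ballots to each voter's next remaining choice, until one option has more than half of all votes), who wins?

Round 1: Option 1 9, Option 2 28, Option 3 23, Option 4 12, Option 5 16. Option 1 eliminated.
Round 2: Option 2 28, Option 3 32, Option 4 12, Option 5 16. Option 4 eliminated.
Round 3: Option 2 28, Option 3 44, Option 5 16. Option 5 eliminated.
Round 4: Option 2 28, Option 3 60. Option 3 has a majority (≥45).

Option 3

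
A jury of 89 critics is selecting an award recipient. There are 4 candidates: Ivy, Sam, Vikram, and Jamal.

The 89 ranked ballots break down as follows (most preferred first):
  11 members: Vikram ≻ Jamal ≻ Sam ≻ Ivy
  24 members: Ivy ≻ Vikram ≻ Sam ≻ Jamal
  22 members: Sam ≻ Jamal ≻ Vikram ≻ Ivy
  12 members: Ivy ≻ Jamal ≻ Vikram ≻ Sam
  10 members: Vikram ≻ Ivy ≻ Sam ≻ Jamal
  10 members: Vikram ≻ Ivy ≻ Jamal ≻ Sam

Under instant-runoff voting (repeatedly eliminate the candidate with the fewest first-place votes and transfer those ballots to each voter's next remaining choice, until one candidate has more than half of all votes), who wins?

Round 1: Ivy 36, Sam 22, Vikram 31, Jamal 0. Jamal eliminated.
Round 2: Ivy 36, Sam 22, Vikram 31. Sam eliminated.
Round 3: Ivy 36, Vikram 53. Vikram has a majority (≥45).

Vikram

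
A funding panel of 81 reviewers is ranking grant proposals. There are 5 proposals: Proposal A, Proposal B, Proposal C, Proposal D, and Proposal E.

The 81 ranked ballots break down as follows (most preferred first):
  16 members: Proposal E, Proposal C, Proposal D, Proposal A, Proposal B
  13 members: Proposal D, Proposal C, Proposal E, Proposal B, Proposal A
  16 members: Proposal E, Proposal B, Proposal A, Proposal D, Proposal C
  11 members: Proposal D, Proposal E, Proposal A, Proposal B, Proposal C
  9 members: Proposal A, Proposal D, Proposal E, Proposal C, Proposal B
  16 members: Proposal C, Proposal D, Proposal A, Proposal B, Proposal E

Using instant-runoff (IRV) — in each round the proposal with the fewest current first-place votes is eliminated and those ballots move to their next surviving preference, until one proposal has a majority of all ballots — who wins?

Round 1: Proposal A 9, Proposal B 0, Proposal C 16, Proposal D 24, Proposal E 32. Proposal B eliminated.
Round 2: Proposal A 9, Proposal C 16, Proposal D 24, Proposal E 32. Proposal A eliminated.
Round 3: Proposal C 16, Proposal D 33, Proposal E 32. Proposal C eliminated.
Round 4: Proposal D 49, Proposal E 32. Proposal D has a majority (≥41).

Proposal D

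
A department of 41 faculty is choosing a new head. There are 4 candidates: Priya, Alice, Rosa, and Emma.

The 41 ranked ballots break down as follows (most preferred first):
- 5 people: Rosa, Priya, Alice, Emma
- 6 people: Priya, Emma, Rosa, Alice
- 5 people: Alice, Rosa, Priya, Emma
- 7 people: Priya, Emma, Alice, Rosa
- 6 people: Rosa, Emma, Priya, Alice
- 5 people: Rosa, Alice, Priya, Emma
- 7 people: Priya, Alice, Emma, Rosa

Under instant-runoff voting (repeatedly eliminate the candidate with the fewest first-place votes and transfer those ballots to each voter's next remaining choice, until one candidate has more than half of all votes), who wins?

Round 1: Priya 20, Alice 5, Rosa 16, Emma 0. Emma eliminated.
Round 2: Priya 20, Alice 5, Rosa 16. Alice eliminated.
Round 3: Priya 20, Rosa 21. Rosa has a majority (≥21).

Rosa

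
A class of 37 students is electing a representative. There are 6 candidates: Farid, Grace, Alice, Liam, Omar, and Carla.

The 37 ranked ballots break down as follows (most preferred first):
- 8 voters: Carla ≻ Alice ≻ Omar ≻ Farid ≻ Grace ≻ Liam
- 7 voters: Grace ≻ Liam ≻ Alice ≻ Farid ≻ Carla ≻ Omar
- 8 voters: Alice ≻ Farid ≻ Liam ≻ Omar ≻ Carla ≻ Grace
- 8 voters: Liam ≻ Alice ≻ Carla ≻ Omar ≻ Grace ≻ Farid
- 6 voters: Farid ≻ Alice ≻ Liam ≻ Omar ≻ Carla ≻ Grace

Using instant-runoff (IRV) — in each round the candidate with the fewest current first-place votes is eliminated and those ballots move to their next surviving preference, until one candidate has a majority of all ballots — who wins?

Alice

Round 1: Farid 6, Grace 7, Alice 8, Liam 8, Omar 0, Carla 8. Omar eliminated.
Round 2: Farid 6, Grace 7, Alice 8, Liam 8, Carla 8. Farid eliminated.
Round 3: Grace 7, Alice 14, Liam 8, Carla 8. Grace eliminated.
Round 4: Alice 14, Liam 15, Carla 8. Carla eliminated.
Round 5: Alice 22, Liam 15. Alice has a majority (≥19).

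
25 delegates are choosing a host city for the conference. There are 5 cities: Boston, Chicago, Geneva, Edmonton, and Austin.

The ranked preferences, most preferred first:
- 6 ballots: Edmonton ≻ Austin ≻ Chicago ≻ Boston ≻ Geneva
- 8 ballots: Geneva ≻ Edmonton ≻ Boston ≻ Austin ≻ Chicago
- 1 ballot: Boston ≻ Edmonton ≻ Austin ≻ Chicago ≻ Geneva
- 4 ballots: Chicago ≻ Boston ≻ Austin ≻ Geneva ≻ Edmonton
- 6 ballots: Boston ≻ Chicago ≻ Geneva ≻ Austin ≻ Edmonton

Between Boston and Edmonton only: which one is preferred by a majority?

Edmonton

Boston is ranked above Edmonton on 11 ballots; Edmonton above Boston on 14.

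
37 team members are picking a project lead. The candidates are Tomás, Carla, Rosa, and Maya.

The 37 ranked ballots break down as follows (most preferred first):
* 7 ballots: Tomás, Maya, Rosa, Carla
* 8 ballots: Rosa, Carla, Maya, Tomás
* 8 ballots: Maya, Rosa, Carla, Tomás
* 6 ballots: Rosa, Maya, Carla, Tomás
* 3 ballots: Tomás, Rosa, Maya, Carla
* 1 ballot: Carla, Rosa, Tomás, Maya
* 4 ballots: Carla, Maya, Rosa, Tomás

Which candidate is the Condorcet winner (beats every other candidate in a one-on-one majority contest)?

Maya vs Tomás: 26–11
Maya vs Carla: 24–13
Maya vs Rosa: 19–18
Maya beats every other candidate.

Maya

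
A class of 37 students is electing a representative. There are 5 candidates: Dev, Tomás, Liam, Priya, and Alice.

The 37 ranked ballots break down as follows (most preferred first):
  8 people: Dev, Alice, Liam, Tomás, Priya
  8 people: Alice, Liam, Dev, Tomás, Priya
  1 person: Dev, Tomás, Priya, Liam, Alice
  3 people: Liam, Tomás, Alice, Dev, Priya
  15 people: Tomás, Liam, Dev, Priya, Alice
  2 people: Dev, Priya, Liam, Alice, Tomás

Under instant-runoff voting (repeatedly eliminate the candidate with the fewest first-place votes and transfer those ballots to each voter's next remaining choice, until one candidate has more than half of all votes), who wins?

Round 1: Dev 11, Tomás 15, Liam 3, Priya 0, Alice 8. Priya eliminated.
Round 2: Dev 11, Tomás 15, Liam 3, Alice 8. Liam eliminated.
Round 3: Dev 11, Tomás 18, Alice 8. Alice eliminated.
Round 4: Dev 19, Tomás 18. Dev has a majority (≥19).

Dev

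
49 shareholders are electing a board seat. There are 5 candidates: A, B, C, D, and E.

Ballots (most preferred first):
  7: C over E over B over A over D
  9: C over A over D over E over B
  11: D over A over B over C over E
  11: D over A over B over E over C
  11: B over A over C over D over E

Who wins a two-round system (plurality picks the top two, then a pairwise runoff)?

C

Round 1 first-place votes: A 0, B 11, C 16, D 22, E 0. D and C advance.
Runoff: D is ranked above C on 22 ballots, C above D on 27.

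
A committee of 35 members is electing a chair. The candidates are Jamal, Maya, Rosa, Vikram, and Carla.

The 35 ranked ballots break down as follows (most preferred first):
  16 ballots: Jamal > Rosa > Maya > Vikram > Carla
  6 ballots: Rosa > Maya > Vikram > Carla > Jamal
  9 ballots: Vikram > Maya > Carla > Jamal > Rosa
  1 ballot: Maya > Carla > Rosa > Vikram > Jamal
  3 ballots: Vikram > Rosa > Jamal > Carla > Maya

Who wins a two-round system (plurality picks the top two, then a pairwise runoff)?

Vikram

Round 1 first-place votes: Jamal 16, Maya 1, Rosa 6, Vikram 12, Carla 0. Jamal and Vikram advance.
Runoff: Jamal is ranked above Vikram on 16 ballots, Vikram above Jamal on 19.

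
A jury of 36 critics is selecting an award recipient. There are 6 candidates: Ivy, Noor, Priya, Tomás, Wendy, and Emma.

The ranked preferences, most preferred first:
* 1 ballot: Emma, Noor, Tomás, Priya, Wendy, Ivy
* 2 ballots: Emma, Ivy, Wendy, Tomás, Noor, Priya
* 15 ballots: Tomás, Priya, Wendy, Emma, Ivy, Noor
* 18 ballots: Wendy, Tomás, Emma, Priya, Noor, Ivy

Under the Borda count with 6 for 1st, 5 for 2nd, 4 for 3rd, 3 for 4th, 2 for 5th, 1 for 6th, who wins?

Tomás

Ivy: 1×1 + 2×5 + 15×2 + 18×1 = 59
Noor: 1×5 + 2×2 + 15×1 + 18×2 = 60
Priya: 1×3 + 2×1 + 15×5 + 18×3 = 134
Tomás: 1×4 + 2×3 + 15×6 + 18×5 = 190
Wendy: 1×2 + 2×4 + 15×4 + 18×6 = 178
Emma: 1×6 + 2×6 + 15×3 + 18×4 = 135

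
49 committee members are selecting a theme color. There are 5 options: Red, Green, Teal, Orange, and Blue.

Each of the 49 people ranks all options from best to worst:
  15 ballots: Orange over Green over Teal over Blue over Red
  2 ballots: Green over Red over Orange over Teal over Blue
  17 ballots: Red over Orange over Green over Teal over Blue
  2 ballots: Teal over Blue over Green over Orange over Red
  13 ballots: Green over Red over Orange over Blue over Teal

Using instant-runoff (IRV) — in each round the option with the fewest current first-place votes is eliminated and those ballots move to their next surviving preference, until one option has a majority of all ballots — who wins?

Round 1: Red 17, Green 15, Teal 2, Orange 15, Blue 0. Blue eliminated.
Round 2: Red 17, Green 15, Teal 2, Orange 15. Teal eliminated.
Round 3: Red 17, Green 17, Orange 15. Orange eliminated.
Round 4: Red 17, Green 32. Green has a majority (≥25).

Green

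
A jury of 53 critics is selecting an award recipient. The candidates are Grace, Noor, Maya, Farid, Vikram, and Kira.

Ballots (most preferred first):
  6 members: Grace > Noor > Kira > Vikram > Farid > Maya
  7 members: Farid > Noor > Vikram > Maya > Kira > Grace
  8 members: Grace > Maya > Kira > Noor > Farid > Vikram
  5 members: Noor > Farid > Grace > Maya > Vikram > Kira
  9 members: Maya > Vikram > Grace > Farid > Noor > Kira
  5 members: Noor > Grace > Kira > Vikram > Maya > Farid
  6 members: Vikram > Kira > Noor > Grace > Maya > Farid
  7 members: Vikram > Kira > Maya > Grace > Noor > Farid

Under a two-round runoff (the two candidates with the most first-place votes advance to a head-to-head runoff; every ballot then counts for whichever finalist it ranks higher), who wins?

Vikram

Round 1 first-place votes: Grace 14, Noor 10, Maya 9, Farid 7, Vikram 13, Kira 0. Grace and Vikram advance.
Runoff: Grace is ranked above Vikram on 24 ballots, Vikram above Grace on 29.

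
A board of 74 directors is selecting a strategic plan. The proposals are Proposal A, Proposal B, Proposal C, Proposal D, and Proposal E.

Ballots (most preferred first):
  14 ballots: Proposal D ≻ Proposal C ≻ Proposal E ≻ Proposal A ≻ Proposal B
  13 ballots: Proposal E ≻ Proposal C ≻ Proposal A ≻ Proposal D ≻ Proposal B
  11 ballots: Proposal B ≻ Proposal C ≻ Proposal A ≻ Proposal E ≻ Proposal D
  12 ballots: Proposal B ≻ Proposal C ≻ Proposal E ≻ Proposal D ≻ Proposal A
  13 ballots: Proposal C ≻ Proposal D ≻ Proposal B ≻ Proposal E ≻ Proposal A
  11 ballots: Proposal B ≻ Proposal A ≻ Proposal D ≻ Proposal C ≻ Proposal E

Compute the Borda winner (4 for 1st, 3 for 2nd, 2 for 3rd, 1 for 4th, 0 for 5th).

Proposal C

Proposal A: 14×1 + 13×2 + 11×2 + 12×0 + 13×0 + 11×3 = 95
Proposal B: 14×0 + 13×0 + 11×4 + 12×4 + 13×2 + 11×4 = 162
Proposal C: 14×3 + 13×3 + 11×3 + 12×3 + 13×4 + 11×1 = 213
Proposal D: 14×4 + 13×1 + 11×0 + 12×1 + 13×3 + 11×2 = 142
Proposal E: 14×2 + 13×4 + 11×1 + 12×2 + 13×1 + 11×0 = 128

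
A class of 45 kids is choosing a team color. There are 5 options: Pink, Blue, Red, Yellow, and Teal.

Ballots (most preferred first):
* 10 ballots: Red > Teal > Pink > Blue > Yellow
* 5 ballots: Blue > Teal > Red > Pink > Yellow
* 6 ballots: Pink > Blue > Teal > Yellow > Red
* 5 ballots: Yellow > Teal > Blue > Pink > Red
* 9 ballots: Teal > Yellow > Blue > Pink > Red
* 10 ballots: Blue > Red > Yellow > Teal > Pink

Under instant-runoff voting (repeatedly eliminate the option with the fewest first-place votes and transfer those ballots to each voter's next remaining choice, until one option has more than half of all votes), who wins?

Teal

Round 1: Pink 6, Blue 15, Red 10, Yellow 5, Teal 9. Yellow eliminated.
Round 2: Pink 6, Blue 15, Red 10, Teal 14. Pink eliminated.
Round 3: Blue 21, Red 10, Teal 14. Red eliminated.
Round 4: Blue 21, Teal 24. Teal has a majority (≥23).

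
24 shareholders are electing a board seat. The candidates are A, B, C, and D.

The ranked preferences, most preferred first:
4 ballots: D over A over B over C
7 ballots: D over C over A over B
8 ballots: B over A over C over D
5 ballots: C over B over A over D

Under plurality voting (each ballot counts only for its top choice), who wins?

First-place votes: A 0, B 8, C 5, D 11.

D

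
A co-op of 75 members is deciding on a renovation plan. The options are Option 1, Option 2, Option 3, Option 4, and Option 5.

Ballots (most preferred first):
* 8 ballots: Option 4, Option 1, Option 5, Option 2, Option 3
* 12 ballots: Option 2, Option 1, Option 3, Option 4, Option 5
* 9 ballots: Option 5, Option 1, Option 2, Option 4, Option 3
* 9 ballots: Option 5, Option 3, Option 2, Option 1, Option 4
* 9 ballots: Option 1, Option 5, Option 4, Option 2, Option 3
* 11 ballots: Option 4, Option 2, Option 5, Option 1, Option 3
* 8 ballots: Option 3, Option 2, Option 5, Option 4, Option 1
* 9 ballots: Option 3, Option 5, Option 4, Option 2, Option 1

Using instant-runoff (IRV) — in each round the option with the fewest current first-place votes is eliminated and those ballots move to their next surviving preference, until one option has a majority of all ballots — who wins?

Round 1: Option 1 9, Option 2 12, Option 3 17, Option 4 19, Option 5 18. Option 1 eliminated.
Round 2: Option 2 12, Option 3 17, Option 4 19, Option 5 27. Option 2 eliminated.
Round 3: Option 3 29, Option 4 19, Option 5 27. Option 4 eliminated.
Round 4: Option 3 29, Option 5 46. Option 5 has a majority (≥38).

Option 5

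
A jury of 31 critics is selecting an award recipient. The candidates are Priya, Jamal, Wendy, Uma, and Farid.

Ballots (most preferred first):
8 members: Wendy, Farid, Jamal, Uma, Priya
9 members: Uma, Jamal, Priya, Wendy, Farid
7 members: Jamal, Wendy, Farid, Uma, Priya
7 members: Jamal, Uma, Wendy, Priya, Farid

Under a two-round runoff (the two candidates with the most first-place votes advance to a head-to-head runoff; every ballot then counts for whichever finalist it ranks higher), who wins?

Jamal

Round 1 first-place votes: Priya 0, Jamal 14, Wendy 8, Uma 9, Farid 0. Jamal and Uma advance.
Runoff: Jamal is ranked above Uma on 22 ballots, Uma above Jamal on 9.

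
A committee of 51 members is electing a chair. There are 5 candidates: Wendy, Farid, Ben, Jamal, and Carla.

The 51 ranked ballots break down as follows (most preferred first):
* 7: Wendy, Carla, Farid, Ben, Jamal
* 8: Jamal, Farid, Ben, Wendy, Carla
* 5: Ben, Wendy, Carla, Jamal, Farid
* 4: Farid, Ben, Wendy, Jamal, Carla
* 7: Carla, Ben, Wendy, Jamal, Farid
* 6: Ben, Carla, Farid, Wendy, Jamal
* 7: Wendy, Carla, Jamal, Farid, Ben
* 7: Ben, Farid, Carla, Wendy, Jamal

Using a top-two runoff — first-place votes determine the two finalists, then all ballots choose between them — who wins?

Ben

Round 1 first-place votes: Wendy 14, Farid 4, Ben 18, Jamal 8, Carla 7. Ben and Wendy advance.
Runoff: Ben is ranked above Wendy on 37 ballots, Wendy above Ben on 14.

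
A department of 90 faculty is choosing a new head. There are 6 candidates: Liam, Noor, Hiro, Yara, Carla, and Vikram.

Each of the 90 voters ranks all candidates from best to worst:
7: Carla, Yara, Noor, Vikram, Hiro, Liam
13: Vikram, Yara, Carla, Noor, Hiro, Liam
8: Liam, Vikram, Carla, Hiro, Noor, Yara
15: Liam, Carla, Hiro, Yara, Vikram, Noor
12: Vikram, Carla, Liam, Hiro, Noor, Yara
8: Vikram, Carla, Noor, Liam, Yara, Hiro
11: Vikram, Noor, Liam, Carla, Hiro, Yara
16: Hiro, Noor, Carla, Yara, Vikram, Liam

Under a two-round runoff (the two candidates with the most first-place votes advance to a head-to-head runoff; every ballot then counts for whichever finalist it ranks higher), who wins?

Round 1 first-place votes: Liam 23, Noor 0, Hiro 16, Yara 0, Carla 7, Vikram 44. Vikram and Liam advance.
Runoff: Vikram is ranked above Liam on 67 ballots, Liam above Vikram on 23.

Vikram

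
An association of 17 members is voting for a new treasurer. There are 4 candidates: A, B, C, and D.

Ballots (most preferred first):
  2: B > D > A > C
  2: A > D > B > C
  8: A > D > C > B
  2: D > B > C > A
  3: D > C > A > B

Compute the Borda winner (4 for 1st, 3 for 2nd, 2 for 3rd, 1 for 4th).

D

A: 2×2 + 2×4 + 8×4 + 2×1 + 3×2 = 52
B: 2×4 + 2×2 + 8×1 + 2×3 + 3×1 = 29
C: 2×1 + 2×1 + 8×2 + 2×2 + 3×3 = 33
D: 2×3 + 2×3 + 8×3 + 2×4 + 3×4 = 56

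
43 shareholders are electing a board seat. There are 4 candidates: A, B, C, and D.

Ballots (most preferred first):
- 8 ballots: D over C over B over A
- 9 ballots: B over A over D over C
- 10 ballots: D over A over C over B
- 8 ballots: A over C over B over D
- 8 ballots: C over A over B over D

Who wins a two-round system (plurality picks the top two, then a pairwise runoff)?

B

Round 1 first-place votes: A 8, B 9, C 8, D 18. D and B advance.
Runoff: D is ranked above B on 18 ballots, B above D on 25.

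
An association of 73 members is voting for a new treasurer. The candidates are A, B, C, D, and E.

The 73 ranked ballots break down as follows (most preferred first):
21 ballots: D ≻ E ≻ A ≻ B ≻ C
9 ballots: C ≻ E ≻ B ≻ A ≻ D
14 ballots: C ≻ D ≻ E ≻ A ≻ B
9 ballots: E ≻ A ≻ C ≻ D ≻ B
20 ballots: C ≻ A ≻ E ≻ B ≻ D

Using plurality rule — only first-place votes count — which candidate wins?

First-place votes: A 0, B 0, C 43, D 21, E 9.

C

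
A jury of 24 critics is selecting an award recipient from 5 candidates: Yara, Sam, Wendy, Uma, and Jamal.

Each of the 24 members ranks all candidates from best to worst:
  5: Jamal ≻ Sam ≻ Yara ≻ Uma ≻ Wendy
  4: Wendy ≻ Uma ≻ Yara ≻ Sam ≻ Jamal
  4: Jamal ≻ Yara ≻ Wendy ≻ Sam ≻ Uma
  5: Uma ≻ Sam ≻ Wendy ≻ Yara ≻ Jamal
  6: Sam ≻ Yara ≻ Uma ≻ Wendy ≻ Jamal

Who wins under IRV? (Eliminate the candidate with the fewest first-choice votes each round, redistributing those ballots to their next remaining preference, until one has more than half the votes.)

Uma

Round 1: Yara 0, Sam 6, Wendy 4, Uma 5, Jamal 9. Yara eliminated.
Round 2: Sam 6, Wendy 4, Uma 5, Jamal 9. Wendy eliminated.
Round 3: Sam 6, Uma 9, Jamal 9. Sam eliminated.
Round 4: Uma 15, Jamal 9. Uma has a majority (≥13).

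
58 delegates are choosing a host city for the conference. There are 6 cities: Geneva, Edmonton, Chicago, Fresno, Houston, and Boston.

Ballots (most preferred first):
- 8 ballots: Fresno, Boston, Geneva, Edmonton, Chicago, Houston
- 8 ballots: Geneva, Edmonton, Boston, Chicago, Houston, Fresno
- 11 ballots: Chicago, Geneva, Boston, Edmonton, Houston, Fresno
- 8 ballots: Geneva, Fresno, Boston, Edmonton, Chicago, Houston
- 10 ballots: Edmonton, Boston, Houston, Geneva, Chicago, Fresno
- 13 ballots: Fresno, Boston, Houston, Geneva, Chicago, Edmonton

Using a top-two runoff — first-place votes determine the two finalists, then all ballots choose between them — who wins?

Round 1 first-place votes: Geneva 16, Edmonton 10, Chicago 11, Fresno 21, Houston 0, Boston 0. Fresno and Geneva advance.
Runoff: Fresno is ranked above Geneva on 21 ballots, Geneva above Fresno on 37.

Geneva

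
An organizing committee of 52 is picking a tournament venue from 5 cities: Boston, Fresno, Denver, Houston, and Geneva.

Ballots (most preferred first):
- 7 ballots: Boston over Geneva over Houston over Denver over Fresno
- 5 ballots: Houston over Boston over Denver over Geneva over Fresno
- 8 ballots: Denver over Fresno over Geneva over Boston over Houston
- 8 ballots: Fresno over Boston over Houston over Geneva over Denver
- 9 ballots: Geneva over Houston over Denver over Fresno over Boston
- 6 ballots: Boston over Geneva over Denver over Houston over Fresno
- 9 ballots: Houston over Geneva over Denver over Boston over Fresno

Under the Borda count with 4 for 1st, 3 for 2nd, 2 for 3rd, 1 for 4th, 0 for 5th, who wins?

Geneva

Boston: 7×4 + 5×3 + 8×1 + 8×3 + 9×0 + 6×4 + 9×1 = 108
Fresno: 7×0 + 5×0 + 8×3 + 8×4 + 9×1 + 6×0 + 9×0 = 65
Denver: 7×1 + 5×2 + 8×4 + 8×0 + 9×2 + 6×2 + 9×2 = 97
Houston: 7×2 + 5×4 + 8×0 + 8×2 + 9×3 + 6×1 + 9×4 = 119
Geneva: 7×3 + 5×1 + 8×2 + 8×1 + 9×4 + 6×3 + 9×3 = 131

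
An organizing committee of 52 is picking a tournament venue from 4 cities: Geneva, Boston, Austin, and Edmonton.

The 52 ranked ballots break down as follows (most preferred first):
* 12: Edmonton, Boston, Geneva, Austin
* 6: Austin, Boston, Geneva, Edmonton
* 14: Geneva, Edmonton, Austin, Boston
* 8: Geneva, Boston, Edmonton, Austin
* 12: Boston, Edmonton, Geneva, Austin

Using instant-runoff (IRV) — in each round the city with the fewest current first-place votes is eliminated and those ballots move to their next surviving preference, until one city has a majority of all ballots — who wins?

Boston

Round 1: Geneva 22, Boston 12, Austin 6, Edmonton 12. Austin eliminated.
Round 2: Geneva 22, Boston 18, Edmonton 12. Edmonton eliminated.
Round 3: Geneva 22, Boston 30. Boston has a majority (≥27).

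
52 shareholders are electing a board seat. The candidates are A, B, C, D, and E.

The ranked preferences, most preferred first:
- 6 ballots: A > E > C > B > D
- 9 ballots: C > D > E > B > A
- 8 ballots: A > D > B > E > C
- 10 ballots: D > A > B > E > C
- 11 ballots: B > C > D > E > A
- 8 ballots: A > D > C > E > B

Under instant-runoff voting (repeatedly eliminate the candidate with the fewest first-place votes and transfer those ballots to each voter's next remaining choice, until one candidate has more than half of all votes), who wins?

D

Round 1: A 22, B 11, C 9, D 10, E 0. E eliminated.
Round 2: A 22, B 11, C 9, D 10. C eliminated.
Round 3: A 22, B 11, D 19. B eliminated.
Round 4: A 22, D 30. D has a majority (≥27).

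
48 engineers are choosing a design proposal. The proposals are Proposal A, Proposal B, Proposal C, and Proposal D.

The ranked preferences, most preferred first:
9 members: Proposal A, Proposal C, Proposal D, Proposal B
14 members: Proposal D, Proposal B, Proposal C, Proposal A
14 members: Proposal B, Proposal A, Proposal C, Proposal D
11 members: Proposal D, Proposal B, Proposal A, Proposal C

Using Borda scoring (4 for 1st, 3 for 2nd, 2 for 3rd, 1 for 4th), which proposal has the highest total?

Proposal A: 9×4 + 14×1 + 14×3 + 11×2 = 114
Proposal B: 9×1 + 14×3 + 14×4 + 11×3 = 140
Proposal C: 9×3 + 14×2 + 14×2 + 11×1 = 94
Proposal D: 9×2 + 14×4 + 14×1 + 11×4 = 132

Proposal B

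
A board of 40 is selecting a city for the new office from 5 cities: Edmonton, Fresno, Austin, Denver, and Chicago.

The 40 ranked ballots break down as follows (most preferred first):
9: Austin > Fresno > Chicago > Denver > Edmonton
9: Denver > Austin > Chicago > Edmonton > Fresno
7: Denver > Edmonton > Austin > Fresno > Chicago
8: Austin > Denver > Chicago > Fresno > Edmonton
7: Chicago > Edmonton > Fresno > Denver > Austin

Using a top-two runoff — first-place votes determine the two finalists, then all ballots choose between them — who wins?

Denver

Round 1 first-place votes: Edmonton 0, Fresno 0, Austin 17, Denver 16, Chicago 7. Austin and Denver advance.
Runoff: Austin is ranked above Denver on 17 ballots, Denver above Austin on 23.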